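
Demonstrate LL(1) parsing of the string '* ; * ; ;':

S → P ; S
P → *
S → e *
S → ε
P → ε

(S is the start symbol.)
LL(1) parsing maintains a stack (initially the start symbol over $) and the input. At each step: if the stack top is a terminal, match it against the current input token; if it is a non-terminal N, replace it with the RHS of M[N, lookahead] (the unique production whose predict set contains the lookahead).

Stack is shown with the top on the left.

Stack    Input        Action
----------------------------
S $      * ; * ; ; $  output S → P ; S
P ; S $  * ; * ; ; $  output P → *
* ; S $  * ; * ; ; $  match '*'
; S $    ; * ; ; $    match ';'
S $      * ; ; $      output S → P ; S
P ; S $  * ; ; $      output P → *
* ; S $  * ; ; $      match '*'
; S $    ; ; $        match ';'
S $      ; $          output S → P ; S
P ; S $  ; $          output P → ε
; S $    ; $          match ';'
S $      $            output S → ε
$        $            accept

The string is accepted.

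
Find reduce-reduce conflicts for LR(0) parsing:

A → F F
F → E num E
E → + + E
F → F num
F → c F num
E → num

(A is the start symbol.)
Yes — I8: [F → F num .] vs [F → c F num .]; I10: [E → num .] vs [F → F num .]

A reduce-reduce conflict occurs when an LR(0) state has two complete items [A → α .] and [B → β .] — both call for a reduction, and with no lookahead the parser cannot choose between them.

Augment with A' → A and build the canonical LR(0) collection (I0 = CLOSURE({[A' → . A]}), then GOTO on every symbol after a dot until no new states appear). It has 16 states:
  I0: { [A → . F F], [A' → . A], [E → . + + E], [E → . num], [F → . E num E], [F → . F num], [F → . c F num] }  — shift
  I1: { [E → + . + E] }  — shift
  I2: { [A' → A .] }  — accept
  I3: { [F → E . num E] }  — shift
  I4: { [A → F . F], [E → . + + E], [E → . num], [F → . E num E], [F → . F num], [F → . c F num], [F → F . num] }  — shift
  I5: { [E → . + + E], [E → . num], [F → . E num E], [F → . F num], [F → . c F num], [F → c . F num] }  — shift
  I6: { [E → num .] }  — reduce
  I7: { [F → F . num], [F → c F . num] }  — shift
  I8: { [F → F num .], [F → c F num .] }  — 2 reduces
  I9: { [A → F F .], [F → F . num] }  — shift, reduce
  I10: { [E → num .], [F → F num .] }  — 2 reduces
  I11: { [F → F num .] }  — reduce
  I12: { [E → . + + E], [E → . num], [F → E num . E] }  — shift
  I13: { [F → E num E .] }  — reduce
  I14: { [E → + + . E], [E → . + + E], [E → . num] }  — shift
  I15: { [E → + + E .] }  — reduce

I8 contains complete items [F → F num .], [F → c F num .] — reduce-reduce conflict.
I10 contains complete items [E → num .], [F → F num .] — reduce-reduce conflict.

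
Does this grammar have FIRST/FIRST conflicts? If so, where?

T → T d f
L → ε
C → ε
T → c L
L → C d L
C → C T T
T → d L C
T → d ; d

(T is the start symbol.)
Yes. T → T d f / T → c L on { 'c' }; T → T d f / T → d L C on { 'd' }; T → T d f / T → d ';' d on { 'd' }; T → d L C / T → d ';' d on { 'd' }

FIRST sets of the non-terminals at (or reachable through a nullable prefix from) the front of some alternative:
  FIRST(T) = { 'c', 'd' }
  FIRST(C) = { 'c', 'd', ε }

Productions for T:
  T → T d f: FIRST = { 'c', 'd' }
  T → c L: FIRST = { 'c' }
  T → d L C: FIRST = { 'd' }
  T → d ; d: FIRST = { 'd' }
Productions for L:
  L → ε: FIRST = { ε }
  L → C d L: FIRST = { 'c', 'd' }
Productions for C:
  C → ε: FIRST = { ε }
  C → C T T: FIRST = { 'c', 'd' }

Conflict for T: T → T d f and T → c L
  Overlap: { 'c' }
Conflict for T: T → T d f and T → d L C
  Overlap: { 'd' }
Conflict for T: T → T d f and T → d ; d
  Overlap: { 'd' }
Conflict for T: T → d L C and T → d ; d
  Overlap: { 'd' }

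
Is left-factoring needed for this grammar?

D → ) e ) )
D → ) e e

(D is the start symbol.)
Yes, D has productions with common prefix ') e'

Left-factoring is needed when two productions for the same non-terminal
share a common prefix on the right-hand side.

Productions for D:
  D → ) e ) )
  D → ) e e

Found common prefix ') e' in productions for D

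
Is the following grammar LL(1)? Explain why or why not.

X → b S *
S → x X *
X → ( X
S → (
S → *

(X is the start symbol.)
Yes, the grammar is LL(1).

For X:
  PREDICT(X → b S '*') = { 'b' }
  PREDICT(X → '(' X) = { '(' }
For S:
  PREDICT(S → x X '*') = { 'x' }
  PREDICT(S → '(') = { '(' }
  PREDICT(S → '*') = { '*' }

All predict sets are disjoint. The grammar IS LL(1).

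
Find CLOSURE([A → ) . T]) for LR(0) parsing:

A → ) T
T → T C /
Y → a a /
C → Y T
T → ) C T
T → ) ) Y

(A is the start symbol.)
{ [A → ) . T], [T → . ) ) Y], [T → . ) C T], [T → . T C /] }

To compute CLOSURE, for each item [A → α.Bβ] where B is a non-terminal, add [B → .γ] for all productions B → γ; repeat for the newly added items until nothing changes.

Start with: [A → ) . T]
  [A → ) . T] has the dot before T: add [T → . T C /], [T → . ) C T], [T → . ) ) Y]
No further items can be added.

CLOSURE = { [A → ) . T], [T → . ) ) Y], [T → . ) C T], [T → . T C /] }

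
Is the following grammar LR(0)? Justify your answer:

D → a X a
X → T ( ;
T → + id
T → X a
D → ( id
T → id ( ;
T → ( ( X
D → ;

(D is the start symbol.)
Augment with D' → D and build the canonical LR(0) collection (I0 = CLOSURE({[D' → . D]}), then GOTO on every symbol after a dot until no new states appear). It has 20 states:
  I0: { [D → . ( id], [D → . ;], [D → . a X a], [D' → . D] }  — shift
  I1: { [D → ( . id] }  — shift
  I2: { [D → ; .] }  — reduce
  I3: { [D' → D .] }  — accept
  I4: { [D → a . X a], [T → . ( ( X], [T → . + id], [T → . X a], [T → . id ( ;], [X → . T ( ;] }  — shift
  I5: { [T → ( . ( X] }  — shift
  I6: { [T → + . id] }  — shift
  I7: { [X → T . ( ;] }  — shift
  I8: { [D → a X . a], [T → X . a] }  — shift
  I9: { [T → id . ( ;] }  — shift
  I10: { [T → id ( . ;] }  — shift
  I11: { [T → id ( ; .] }  — reduce
  I12: { [D → a X a .], [T → X a .] }  — 2 reduces
  I13: { [X → T ( . ;] }  — shift
  I14: { [X → T ( ; .] }  — reduce
  I15: { [T → + id .] }  — reduce
  I16: { [T → ( ( . X], [T → . ( ( X], [T → . + id], [T → . X a], [T → . id ( ;], [X → . T ( ;] }  — shift
  I17: { [T → ( ( X .], [T → X . a] }  — shift, reduce
  I18: { [T → X a .] }  — reduce
  I19: { [D → ( id .] }  — reduce

Conflict in state I12:
  Reduce-reduce conflict: [D → a X a .] and [T → X a .]
So the grammar is NOT LR(0).

Answer: No. Reduce-reduce conflict: [D → a X a .] and [T → X a .]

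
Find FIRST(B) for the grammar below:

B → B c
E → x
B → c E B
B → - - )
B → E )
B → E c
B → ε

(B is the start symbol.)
{ '-', 'c', 'x', ε }

To compute FIRST(B), examine every production with B on the left-hand side, reading each right-hand side left to right until a non-nullable symbol is reached.

FIRST sets of the other non-terminals involved (by the same procedure, iterated to a fixed point):
  FIRST(E) = { 'x' }

From B → B c:
  - B is the symbol being defined: contributes nothing new
    B is nullable, so continue to the next symbol
  - c is a terminal: add 'c' and stop
From B → c E B:
  - c is a terminal: add 'c' and stop
From B → - - ):
  - '-' is a terminal: add '-' and stop
From B → E ):
  - E is a non-terminal: add FIRST(E) \ {ε} = { 'x' }
    E is not nullable, so stop
From B → E c:
  - E is a non-terminal: add FIRST(E) \ {ε} = { 'x' }
    E is not nullable, so stop
From B → ε:
  - ε-production, so ε ∈ FIRST(B)

Collecting: FIRST(B) = { '-', 'c', 'x', ε }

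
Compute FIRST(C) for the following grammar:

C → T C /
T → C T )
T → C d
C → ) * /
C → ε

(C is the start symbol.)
To compute FIRST(C), examine every production with C on the left-hand side, reading each right-hand side left to right until a non-nullable symbol is reached.

FIRST sets of the other non-terminals involved (by the same procedure, iterated to a fixed point):
  FIRST(T) = { ')', 'd' }

From C → T C /:
  - T is a non-terminal: add FIRST(T) \ {ε} = { ')', 'd' }
    T is not nullable, so stop
From C → ) * /:
  - ')' is a terminal: add ')' and stop
From C → ε:
  - ε-production, so ε ∈ FIRST(C)

Collecting: FIRST(C) = { ')', 'd', ε }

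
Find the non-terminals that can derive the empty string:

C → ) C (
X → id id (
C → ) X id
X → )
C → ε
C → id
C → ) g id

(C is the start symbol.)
ε-productions: C → ε
So C is immediately nullable.
No further non-terminal can be added: every production for the remaining non-terminals contains a terminal or a non-nullable non-terminal.
Nullable = { 'C' }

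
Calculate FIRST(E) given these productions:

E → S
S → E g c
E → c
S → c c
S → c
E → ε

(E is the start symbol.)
FIRST sets of the other non-terminals involved (by the same procedure, iterated to a fixed point):
  FIRST(S) = { 'c', 'g' }

From E → S:
  - S is a non-terminal: add FIRST(S) \ {ε} = { 'c', 'g' }
    S is not nullable, so stop
From E → c:
  - c is a terminal: add 'c' and stop
From E → ε:
  - ε-production, so ε ∈ FIRST(E)

Collecting: FIRST(E) = { 'c', 'g', ε }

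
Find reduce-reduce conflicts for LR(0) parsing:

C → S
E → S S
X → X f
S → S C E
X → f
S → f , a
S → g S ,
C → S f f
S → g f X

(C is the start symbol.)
Yes — I16: [C → S .] vs [E → S S .]

A reduce-reduce conflict occurs when an LR(0) state has two complete items [A → α .] and [B → β .] — both call for a reduction, and with no lookahead the parser cannot choose between them.

Augment with C' → C and build the canonical LR(0) collection (I0 = CLOSURE({[C' → . C]}), then GOTO on every symbol after a dot until no new states appear). It has 19 states:
  I0: { [C → . S f f], [C → . S], [C' → . C], [S → . S C E], [S → . f , a], [S → . g S ,], [S → . g f X] }  — shift
  I1: { [C' → C .] }  — accept
  I2: { [C → . S f f], [C → . S], [C → S . f f], [C → S .], [S → . S C E], [S → . f , a], [S → . g S ,], [S → . g f X], [S → S . C E] }  — shift, reduce
  I3: { [S → f . , a] }  — shift
  I4: { [S → . S C E], [S → . f , a], [S → . g S ,], [S → . g f X], [S → g . S ,], [S → g . f X] }  — shift
  I5: { [C → . S f f], [C → . S], [S → . S C E], [S → . f , a], [S → . g S ,], [S → . g f X], [S → S . C E], [S → g S . ,] }  — shift
  I6: { [S → f . , a], [S → g f . X], [X → . X f], [X → . f] }  — shift
  I7: { [S → f , . a] }  — shift
  I8: { [S → g f X .], [X → X . f] }  — shift, reduce
  I9: { [X → f .] }  — reduce
  I10: { [X → X f .] }  — reduce
  I11: { [S → f , a .] }  — reduce
  I12: { [S → g S , .] }  — reduce
  I13: { [E → . S S], [S → . S C E], [S → . f , a], [S → . g S ,], [S → . g f X], [S → S C . E] }  — shift
  I14: { [S → S C E .] }  — reduce
  I15: { [C → . S f f], [C → . S], [E → S . S], [S → . S C E], [S → . f , a], [S → . g S ,], [S → . g f X], [S → S . C E] }  — shift
  I16: { [C → . S f f], [C → . S], [C → S . f f], [C → S .], [E → S S .], [S → . S C E], [S → . f , a], [S → . g S ,], [S → . g f X], [S → S . C E] }  — shift, 2 reduces
  I17: { [C → S f . f], [S → f . , a] }  — shift
  I18: { [C → S f f .] }  — reduce

I16 contains complete items [C → S .], [E → S S .] — reduce-reduce conflict.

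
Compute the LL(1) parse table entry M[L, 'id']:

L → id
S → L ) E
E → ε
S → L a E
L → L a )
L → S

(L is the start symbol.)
To find M[L, 'id'], we find productions for L where 'id' is in the predict set (PREDICT(N → α) = (FIRST(α) \ {ε}) ∪ (FOLLOW(N) if α ⇒* ε)).

Relevant sets:
  FIRST(L) = { 'id' }
  FIRST(S) = { 'id' }

L → id: PREDICT = { 'id' }
  'id' is in predict set, so this production goes in M[L, 'id']
L → L a ): PREDICT = { 'id' }
  'id' is in predict set, so this production goes in M[L, 'id']
L → S: PREDICT = { 'id' }
  'id' is in predict set, so this production goes in M[L, 'id']

M[L, 'id'] = L → id, L → L a ), L → S  (a multiply-defined cell — the grammar is not LL(1))

Answer: L → id, L → L a ), L → S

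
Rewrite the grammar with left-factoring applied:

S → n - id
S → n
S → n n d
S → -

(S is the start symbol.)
S → n S'
S' → - id
S' → ε
S' → n d
S → -

Left-factoring transforms A → αβ₁ | αβ₂ into A → αA' and A' → β₁ | β₂
(α is the longest common prefix among the alternatives). Repeat until
no nonterminal has two alternatives with a common prefix.

Round 1: S has alternatives sharing prefix 'n'. Introduce S': S → n S'
  Add: S' → - id
  Add: S' → ε
  Add: S' → n d

No remaining common prefixes — done.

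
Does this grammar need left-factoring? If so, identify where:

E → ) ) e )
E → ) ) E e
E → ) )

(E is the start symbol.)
Yes, E has productions with common prefix ') )'

Left-factoring is needed when two productions for the same non-terminal
share a common prefix on the right-hand side.

Productions for E:
  E → ) ) e )
  E → ) ) E e
  E → ) )

Found common prefix ') )' in productions for E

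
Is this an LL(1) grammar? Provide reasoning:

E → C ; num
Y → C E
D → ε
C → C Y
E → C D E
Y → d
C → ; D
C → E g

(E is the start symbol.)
No. Predict set conflict for E: { ';' }

A grammar is LL(1) if for each non-terminal N with multiple productions, the predict sets of those productions are pairwise disjoint, where PREDICT(N → α) = (FIRST(α) \ {ε}) ∪ (FOLLOW(N) if α ⇒* ε).

Relevant sets:
  FIRST(C) = { ';' }
  FIRST(E) = { ';' }

For E:
  PREDICT(E → C ';' num) = { ';' }
  PREDICT(E → C D E) = { ';' }
For Y:
  PREDICT(Y → C E) = { ';' }
  PREDICT(Y → d) = { 'd' }
For C:
  PREDICT(C → C Y) = { ';' }
  PREDICT(C → ';' D) = { ';' }
  PREDICT(C → E g) = { ';' }
D has a single production, so nothing to check there.

Conflict found: Predict set conflict for E: { ';' }
The grammar is NOT LL(1).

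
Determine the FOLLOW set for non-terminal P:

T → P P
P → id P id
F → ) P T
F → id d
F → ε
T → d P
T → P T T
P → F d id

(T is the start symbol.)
{ $, ')', 'd', 'id' }

In T → P P: P is followed by P, add FIRST(P) \ {ε} = { ')', 'd', 'id' }
In T → P P: P is at the end, add FOLLOW(T)
In P → id P id: P is followed by id, add FIRST(id) \ {ε} = { 'id' }
In F → ) P T: P is followed by T, add FIRST(T) \ {ε} = { ')', 'd', 'id' }
In T → d P: P is at the end, add FOLLOW(T)
In T → P T T: P is followed by T T, add FIRST(T T) \ {ε} = { ')', 'd', 'id' }

The FOLLOW sets referred to above (computed the same way, to a fixed point):
  FOLLOW(T) = { $, ')', 'd', 'id' }

Taking the union: FOLLOW(P) = { $, ')', 'd', 'id' }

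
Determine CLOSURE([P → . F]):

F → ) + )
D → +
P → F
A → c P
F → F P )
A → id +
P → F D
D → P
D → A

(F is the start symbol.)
Start with: [P → . F]
  [P → . F] has the dot before F: add [F → . ) + )], [F → . F P )]
No further items can be added.

CLOSURE = { [F → . ) + )], [F → . F P )], [P → . F] }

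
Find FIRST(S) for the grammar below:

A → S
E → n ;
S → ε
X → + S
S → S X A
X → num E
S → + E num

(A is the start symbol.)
FIRST sets of the other non-terminals involved (by the same procedure, iterated to a fixed point):
  FIRST(X) = { '+', 'num' }

From S → ε:
  - ε-production, so ε ∈ FIRST(S)
From S → S X A:
  - S is the symbol being defined: contributes nothing new
    S is nullable, so continue to the next symbol
  - X is a non-terminal: add FIRST(X) \ {ε} = { '+', 'num' }
    X is not nullable, so stop
From S → + E num:
  - '+' is a terminal: add '+' and stop

Collecting: FIRST(S) = { '+', 'num', ε }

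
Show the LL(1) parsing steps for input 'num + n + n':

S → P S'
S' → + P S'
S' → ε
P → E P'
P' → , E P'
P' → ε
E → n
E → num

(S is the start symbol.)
LL(1) parsing maintains a stack (initially the start symbol over $) and the input. At each step: if the stack top is a terminal, match it against the current input token; if it is a non-terminal N, replace it with the RHS of M[N, lookahead] (the unique production whose predict set contains the lookahead).

Stack is shown with the top on the left.

Stack        Input          Action
----------------------------------
S $          num + n + n $  output S → P S'
P S' $       num + n + n $  output P → E P'
E P' S' $    num + n + n $  output E → num
num P' S' $  num + n + n $  match 'num'
P' S' $      + n + n $      output P' → ε
S' $         + n + n $      output S' → + P S'
+ P S' $     + n + n $      match '+'
P S' $       n + n $        output P → E P'
E P' S' $    n + n $        output E → n
n P' S' $    n + n $        match 'n'
P' S' $      + n $          output P' → ε
S' $         + n $          output S' → + P S'
+ P S' $     + n $          match '+'
P S' $       n $            output P → E P'
E P' S' $    n $            output E → n
n P' S' $    n $            match 'n'
P' S' $      $              output P' → ε
S' $         $              output S' → ε
$            $              accept

The string is accepted.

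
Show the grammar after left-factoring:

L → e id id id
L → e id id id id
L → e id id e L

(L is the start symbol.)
L → e id id L'
L' → id L''
L'' → ε
L'' → id
L' → e L

Left-factoring transforms A → αβ₁ | αβ₂ into A → αA' and A' → β₁ | β₂
(α is the longest common prefix among the alternatives). Repeat until
no nonterminal has two alternatives with a common prefix.

Round 1: L has alternatives sharing prefix 'e id id'. Introduce L': L → e id id L'
  Add: L' → id
  Add: L' → id id
  Add: L' → e L

Round 2: L' has alternatives sharing prefix 'id'. Introduce L'': L' → id L''
  Add: L'' → ε
  Add: L'' → id

No remaining common prefixes — done.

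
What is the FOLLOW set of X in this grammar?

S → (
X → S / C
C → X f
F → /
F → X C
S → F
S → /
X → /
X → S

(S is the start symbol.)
{ '(', '/', 'f' }

In C → X f: X is followed by f, add FIRST(f) \ {ε} = { 'f' }
In F → X C: X is followed by C, add FIRST(C) \ {ε} = { '(', '/' }

Taking the union: FOLLOW(X) = { '(', '/', 'f' }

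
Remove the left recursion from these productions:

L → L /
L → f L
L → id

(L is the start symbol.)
L is directly left-recursive. The standard transformation for
  A → A α₁ | ... | A α_m | β₁ | ... | β_n
is
  A  → β₁ A' | ... | β_n A'
  A' → α₁ A' | ... | α_m A' | ε

L → f L becomes L → f L L'
L → id becomes L → id L'
L → L / becomes L' → / L'
Add L' → ε

Resulting grammar:
L → f L L'
L → id L'
L' → / L'
L' → ε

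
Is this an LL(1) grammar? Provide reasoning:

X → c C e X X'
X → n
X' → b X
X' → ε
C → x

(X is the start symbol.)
No. Predict set conflict for X': { 'b' }

A grammar is LL(1) if for each non-terminal N with multiple productions, the predict sets of those productions are pairwise disjoint, where PREDICT(N → α) = (FIRST(α) \ {ε}) ∪ (FOLLOW(N) if α ⇒* ε).

Relevant sets:
  FOLLOW(X') = { $, 'b' }

For X:
  PREDICT(X → c C e X X') = { 'c' }
  PREDICT(X → n) = { 'n' }
For X':
  PREDICT(X' → b X) = { 'b' }
  PREDICT(X' → ε) = { $, 'b' }
C has a single production, so nothing to check there.

Conflict found: Predict set conflict for X': { 'b' }
The grammar is NOT LL(1).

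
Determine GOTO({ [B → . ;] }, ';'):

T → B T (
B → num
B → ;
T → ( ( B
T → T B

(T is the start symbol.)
{ [B → ; .] }

GOTO(I, ';') = CLOSURE({ [A → αX.β] : [A → α.Xβ] ∈ I, X = ';' })

Items with dot before ';', with the dot advanced:
  [B → . ;] → [B → ; .]
Closure adds nothing (no advanced item has the dot before a non-terminal).

GOTO = { [B → ; .] }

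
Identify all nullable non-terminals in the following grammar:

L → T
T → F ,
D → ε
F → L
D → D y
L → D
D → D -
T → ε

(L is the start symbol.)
{ 'D', 'F', 'L', 'T' }

A non-terminal is nullable if it can derive ε (the empty string): either it has an ε-production, or it has a production whose right-hand side consists entirely of nullable non-terminals.

ε-productions: D → ε, T → ε
So D, T are immediately nullable.
L → T: every symbol on the right is nullable, so L is nullable too.
F → L: every symbol on the right is nullable, so F is nullable too.
Every non-terminal is now nullable.
Nullable = { 'D', 'F', 'L', 'T' }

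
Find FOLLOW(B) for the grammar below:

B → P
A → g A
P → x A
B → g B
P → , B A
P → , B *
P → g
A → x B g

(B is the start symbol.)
To compute FOLLOW(B), find every occurrence of B on a right-hand side N → α B β: add FIRST(β) \ {ε}, and if β is empty or nullable also add FOLLOW(N). Iterate to a fixed point.

B is the start symbol, so $ ∈ FOLLOW(B).
In B → g B: B is at the end; this adds FOLLOW(B) to itself — nothing new
In P → , B A: B is followed by A, add FIRST(A) \ {ε} = { 'g', 'x' }
In P → , B *: B is followed by '*', add FIRST('*') \ {ε} = { '*' }
In A → x B g: B is followed by g, add FIRST(g) \ {ε} = { 'g' }

Taking the union: FOLLOW(B) = { $, '*', 'g', 'x' }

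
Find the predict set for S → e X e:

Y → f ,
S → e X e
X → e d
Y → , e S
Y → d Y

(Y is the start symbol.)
{ 'e' }

PREDICT(S → e X e) = (FIRST(RHS) \ {ε}) ∪ (FOLLOW(S) if ε ∈ FIRST(RHS), i.e. RHS ⇒* ε)
FIRST(e X e) = { 'e' }
ε ∉ FIRST(e X e), so FOLLOW(S) is not added.
PREDICT(S → e X e) = { 'e' }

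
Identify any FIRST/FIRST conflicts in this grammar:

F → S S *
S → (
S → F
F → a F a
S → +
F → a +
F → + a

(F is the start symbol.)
FIRST sets of the non-terminals at (or reachable through a nullable prefix from) the front of some alternative:
  FIRST(S) = { '(', '+', 'a' }
  FIRST(F) = { '(', '+', 'a' }

Productions for F:
  F → S S *: FIRST = { '(', '+', 'a' }
  F → a F a: FIRST = { 'a' }
  F → a +: FIRST = { 'a' }
  F → + a: FIRST = { '+' }
Productions for S:
  S → (: FIRST = { '(' }
  S → F: FIRST = { '(', '+', 'a' }
  S → +: FIRST = { '+' }

Conflict for F: F → S S * and F → a F a
  Overlap: { 'a' }
Conflict for F: F → S S * and F → a +
  Overlap: { 'a' }
Conflict for F: F → S S * and F → + a
  Overlap: { '+' }
Conflict for F: F → a F a and F → a +
  Overlap: { 'a' }
Conflict for S: S → ( and S → F
  Overlap: { '(' }
Conflict for S: S → F and S → +
  Overlap: { '+' }

Answer: Yes. F → S S '*' / F → a F a on { 'a' }; F → S S '*' / F → a '+' on { 'a' }; F → S S '*' / F → '+' a on { '+' }; F → a F a / F → a '+' on { 'a' }; S → '(' / S → F on { '(' }; S → F / S → '+' on { '+' }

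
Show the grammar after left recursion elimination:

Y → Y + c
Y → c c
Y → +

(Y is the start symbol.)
Y → c c Y'
Y → + Y'
Y' → + c Y'
Y' → ε

Y is directly left-recursive. The standard transformation for
  A → A α₁ | ... | A α_m | β₁ | ... | β_n
is
  A  → β₁ A' | ... | β_n A'
  A' → α₁ A' | ... | α_m A' | ε

Y → c c becomes Y → c c Y'
Y → + becomes Y → + Y'
Y → Y + c becomes Y' → + c Y'
Add Y' → ε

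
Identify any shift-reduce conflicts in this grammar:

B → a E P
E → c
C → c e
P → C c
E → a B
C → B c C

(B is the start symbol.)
A shift-reduce conflict occurs when an LR(0) state has both:
  - a complete (reduce) item [A → α .] (dot at the end), and
  - a shift item [B → β . c γ] (dot before a terminal).

Augment with B' → B and build the canonical LR(0) collection (I0 = CLOSURE({[B' → . B]}), then GOTO on every symbol after a dot until no new states appear). It has 15 states:
  I0: { [B → . a E P], [B' → . B] }  — shift
  I1: { [B' → B .] }  — accept
  I2: { [B → a . E P], [E → . a B], [E → . c] }  — shift
  I3: { [B → . a E P], [B → a E . P], [C → . B c C], [C → . c e], [P → . C c] }  — shift
  I4: { [B → . a E P], [E → a . B] }  — shift
  I5: { [E → c .] }  — reduce
  I6: { [E → a B .] }  — reduce
  I7: { [C → B . c C] }  — shift
  I8: { [P → C . c] }  — shift
  I9: { [B → a E P .] }  — reduce
  I10: { [C → c . e] }  — shift
  I11: { [C → c e .] }  — reduce
  I12: { [P → C c .] }  — reduce
  I13: { [B → . a E P], [C → . B c C], [C → . c e], [C → B c . C] }  — shift
  I14: { [C → B c C .] }  — reduce

No state contains both a complete item and a shift item.

Answer: No shift-reduce conflicts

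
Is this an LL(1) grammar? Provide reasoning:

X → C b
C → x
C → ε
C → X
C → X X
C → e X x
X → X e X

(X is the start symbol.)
No. Predict set conflict for X: { 'b', 'e', 'x' }

A grammar is LL(1) if for each non-terminal N with multiple productions, the predict sets of those productions are pairwise disjoint, where PREDICT(N → α) = (FIRST(α) \ {ε}) ∪ (FOLLOW(N) if α ⇒* ε).

Relevant sets:
  FIRST(C) = { 'b', 'e', 'x', ε }
  FIRST(X) = { 'b', 'e', 'x' }
  FOLLOW(C) = { 'b' }

For X:
  PREDICT(X → C b) = { 'b', 'e', 'x' }
  PREDICT(X → X e X) = { 'b', 'e', 'x' }
For C:
  PREDICT(C → x) = { 'x' }
  PREDICT(C → ε) = { 'b' }
  PREDICT(C → X) = { 'b', 'e', 'x' }
  PREDICT(C → X X) = { 'b', 'e', 'x' }
  PREDICT(C → e X x) = { 'e' }

Conflict found: Predict set conflict for X: { 'b', 'e', 'x' }
The grammar is NOT LL(1).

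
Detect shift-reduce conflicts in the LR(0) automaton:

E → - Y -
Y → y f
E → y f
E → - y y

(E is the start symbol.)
A shift-reduce conflict occurs when an LR(0) state has both:
  - a complete (reduce) item [A → α .] (dot at the end), and
  - a shift item [B → β . c γ] (dot before a terminal).

Augment with E' → E and build the canonical LR(0) collection (I0 = CLOSURE({[E' → . E]}), then GOTO on every symbol after a dot until no new states appear). It has 10 states:
  I0: { [E → . - Y -], [E → . - y y], [E → . y f], [E' → . E] }  — shift
  I1: { [E → - . Y -], [E → - . y y], [Y → . y f] }  — shift
  I2: { [E' → E .] }  — accept
  I3: { [E → y . f] }  — shift
  I4: { [E → y f .] }  — reduce
  I5: { [E → - Y . -] }  — shift
  I6: { [E → - y . y], [Y → y . f] }  — shift
  I7: { [Y → y f .] }  — reduce
  I8: { [E → - y y .] }  — reduce
  I9: { [E → - Y - .] }  — reduce

No state contains both a complete item and a shift item.

Answer: No shift-reduce conflicts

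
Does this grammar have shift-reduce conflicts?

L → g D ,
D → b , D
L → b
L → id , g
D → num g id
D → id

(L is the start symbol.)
No shift-reduce conflicts

Augment with L' → L and build the canonical LR(0) collection (I0 = CLOSURE({[L' → . L]}), then GOTO on every symbol after a dot until no new states appear). It has 16 states:
  I0: { [L → . b], [L → . g D ,], [L → . id , g], [L' → . L] }  — shift
  I1: { [L' → L .] }  — accept
  I2: { [L → b .] }  — reduce
  I3: { [D → . b , D], [D → . id], [D → . num g id], [L → g . D ,] }  — shift
  I4: { [L → id . , g] }  — shift
  I5: { [L → id , . g] }  — shift
  I6: { [L → id , g .] }  — reduce
  I7: { [L → g D . ,] }  — shift
  I8: { [D → b . , D] }  — shift
  I9: { [D → id .] }  — reduce
  I10: { [D → num . g id] }  — shift
  I11: { [D → num g . id] }  — shift
  I12: { [D → num g id .] }  — reduce
  I13: { [D → . b , D], [D → . id], [D → . num g id], [D → b , . D] }  — shift
  I14: { [D → b , D .] }  — reduce
  I15: { [L → g D , .] }  — reduce

No state contains both a complete item and a shift item.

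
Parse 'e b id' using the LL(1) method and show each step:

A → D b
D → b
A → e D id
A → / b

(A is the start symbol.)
LL(1) parsing maintains a stack (initially the start symbol over $) and the input. At each step: if the stack top is a terminal, match it against the current input token; if it is a non-terminal N, replace it with the RHS of M[N, lookahead] (the unique production whose predict set contains the lookahead).

Stack is shown with the top on the left.

Stack     Input     Action
--------------------------
A $       e b id $  output A → e D id
e D id $  e b id $  match 'e'
D id $    b id $    output D → b
b id $    b id $    match 'b'
id $      id $      match 'id'
$         $         accept

The string is accepted.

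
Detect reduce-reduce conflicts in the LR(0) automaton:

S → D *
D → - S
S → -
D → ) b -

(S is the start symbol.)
No reduce-reduce conflicts

A reduce-reduce conflict occurs when an LR(0) state has two complete items [A → α .] and [B → β .] — both call for a reduction, and with no lookahead the parser cannot choose between them.

Augment with S' → S and build the canonical LR(0) collection (I0 = CLOSURE({[S' → . S]}), then GOTO on every symbol after a dot until no new states appear). It has 9 states:
  I0: { [D → . ) b -], [D → . - S], [S → . -], [S → . D *], [S' → . S] }  — shift
  I1: { [D → ) . b -] }  — shift
  I2: { [D → - . S], [D → . ) b -], [D → . - S], [S → - .], [S → . -], [S → . D *] }  — shift, reduce
  I3: { [S → D . *] }  — shift
  I4: { [S' → S .] }  — accept
  I5: { [S → D * .] }  — reduce
  I6: { [D → - S .] }  — reduce
  I7: { [D → ) b . -] }  — shift
  I8: { [D → ) b - .] }  — reduce

No state contains more than one complete item.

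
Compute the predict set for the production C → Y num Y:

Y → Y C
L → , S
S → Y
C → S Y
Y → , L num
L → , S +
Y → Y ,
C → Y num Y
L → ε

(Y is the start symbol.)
PREDICT(C → Y num Y) = (FIRST(RHS) \ {ε}) ∪ (FOLLOW(C) if ε ∈ FIRST(RHS), i.e. RHS ⇒* ε)
FIRST(Y) = { ',' }
FIRST(Y num Y) = { ',' }
ε ∉ FIRST(Y num Y), so FOLLOW(C) is not added.
PREDICT(C → Y num Y) = { ',' }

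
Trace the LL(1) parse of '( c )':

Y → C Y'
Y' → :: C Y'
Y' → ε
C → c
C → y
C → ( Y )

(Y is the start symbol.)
LL(1) parsing maintains a stack (initially the start symbol over $) and the input. At each step: if the stack top is a terminal, match it against the current input token; if it is a non-terminal N, replace it with the RHS of M[N, lookahead] (the unique production whose predict set contains the lookahead).

Stack is shown with the top on the left.

Stack        Input    Action
----------------------------
Y $          ( c ) $  output Y → C Y'
C Y' $       ( c ) $  output C → ( Y )
( Y ) Y' $   ( c ) $  match '('
Y ) Y' $     c ) $    output Y → C Y'
C Y' ) Y' $  c ) $    output C → c
c Y' ) Y' $  c ) $    match 'c'
Y' ) Y' $    ) $      output Y' → ε
) Y' $       ) $      match ')'
Y' $         $        output Y' → ε
$            $        accept

The string is accepted.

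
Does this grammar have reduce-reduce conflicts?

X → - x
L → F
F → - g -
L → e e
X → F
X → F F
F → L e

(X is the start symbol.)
A reduce-reduce conflict occurs when an LR(0) state has two complete items [A → α .] and [B → β .] — both call for a reduction, and with no lookahead the parser cannot choose between them.

Augment with X' → X and build the canonical LR(0) collection (I0 = CLOSURE({[X' → . X]}), then GOTO on every symbol after a dot until no new states appear). It has 13 states:
  I0: { [F → . - g -], [F → . L e], [L → . F], [L → . e e], [X → . - x], [X → . F F], [X → . F], [X' → . X] }  — shift
  I1: { [F → - . g -], [X → - . x] }  — shift
  I2: { [F → . - g -], [F → . L e], [L → . F], [L → . e e], [L → F .], [X → F . F], [X → F .] }  — shift, 2 reduces
  I3: { [F → L . e] }  — shift
  I4: { [X' → X .] }  — accept
  I5: { [L → e . e] }  — shift
  I6: { [L → e e .] }  — reduce
  I7: { [F → L e .] }  — reduce
  I8: { [F → - . g -] }  — shift
  I9: { [L → F .], [X → F F .] }  — 2 reduces
  I10: { [F → - g . -] }  — shift
  I11: { [F → - g - .] }  — reduce
  I12: { [X → - x .] }  — reduce

I2 contains complete items [L → F .], [X → F .] — reduce-reduce conflict.
I9 contains complete items [L → F .], [X → F F .] — reduce-reduce conflict.

Answer: Yes — I2: [L → F .] vs [X → F .]; I9: [L → F .] vs [X → F F .]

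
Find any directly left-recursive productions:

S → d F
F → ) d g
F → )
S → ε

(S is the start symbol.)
No direct left recursion

Direct left recursion occurs when N → N α for some non-terminal N (the right-hand side begins with the left-hand side itself).

S → d F: starts with d
F → ) d g: starts with ')'
F → ): starts with ')'
S → ε: starts with ε

No direct left recursion found.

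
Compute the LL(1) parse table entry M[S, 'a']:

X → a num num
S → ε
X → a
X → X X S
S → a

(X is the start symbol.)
S → ε, S → a

To find M[S, 'a'], we find productions for S where 'a' is in the predict set (PREDICT(N → α) = (FIRST(α) \ {ε}) ∪ (FOLLOW(N) if α ⇒* ε)).

Relevant sets:
  FOLLOW(S) = { $, 'a' }

S → ε: PREDICT = { $, 'a' }
  'a' is in predict set, so this production goes in M[S, 'a']
S → a: PREDICT = { 'a' }
  'a' is in predict set, so this production goes in M[S, 'a']

M[S, 'a'] = S → ε, S → a  (a multiply-defined cell — the grammar is not LL(1))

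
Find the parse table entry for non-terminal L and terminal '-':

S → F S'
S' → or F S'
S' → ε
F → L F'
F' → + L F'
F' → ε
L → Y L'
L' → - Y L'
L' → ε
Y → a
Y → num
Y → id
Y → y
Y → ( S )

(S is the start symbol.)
Empty (error entry)

To find M[L, '-'], we find productions for L where '-' is in the predict set (PREDICT(N → α) = (FIRST(α) \ {ε}) ∪ (FOLLOW(N) if α ⇒* ε)).

Relevant sets:
  FIRST(Y) = { '(', 'a', 'id', 'num', 'y' }

L → Y L': PREDICT = { '(', 'a', 'id', 'num', 'y' }

M[L, '-'] is empty (no production applies)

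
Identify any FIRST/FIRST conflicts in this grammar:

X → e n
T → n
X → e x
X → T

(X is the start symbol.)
A FIRST/FIRST conflict occurs when two productions N → α and N → β for the same non-terminal have FIRST(α) ∩ FIRST(β) ≠ ∅ (with ε ∈ FIRST of a nullable right-hand side, so two nullable alternatives also conflict).

FIRST sets of the non-terminals at (or reachable through a nullable prefix from) the front of some alternative:
  FIRST(T) = { 'n' }

Productions for X:
  X → e n: FIRST = { 'e' }
  X → e x: FIRST = { 'e' }
  X → T: FIRST = { 'n' }
T has only one production, so no FIRST/FIRST conflict is possible there.

Conflict for X: X → e n and X → e x
  Overlap: { 'e' }

Answer: Yes. X → e n / X → e x on { 'e' }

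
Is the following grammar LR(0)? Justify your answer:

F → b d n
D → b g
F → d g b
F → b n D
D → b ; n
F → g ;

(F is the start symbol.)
A grammar is LR(0) if no state in the canonical LR(0) collection has:
  - both a shift item (dot before a terminal) and a complete item (shift-reduce conflict), or
  - two or more complete items (reduce-reduce conflict; the accept item [F' → F .] counts as a complete item here).

Augment with F' → F and build the canonical LR(0) collection (I0 = CLOSURE({[F' → . F]}), then GOTO on every symbol after a dot until no new states appear). It has 16 states:
  I0: { [F → . b d n], [F → . b n D], [F → . d g b], [F → . g ;], [F' → . F] }  — shift
  I1: { [F' → F .] }  — accept
  I2: { [F → b . d n], [F → b . n D] }  — shift
  I3: { [F → d . g b] }  — shift
  I4: { [F → g . ;] }  — shift
  I5: { [F → g ; .] }  — reduce
  I6: { [F → d g . b] }  — shift
  I7: { [F → d g b .] }  — reduce
  I8: { [F → b d . n] }  — shift
  I9: { [D → . b ; n], [D → . b g], [F → b n . D] }  — shift
  I10: { [F → b n D .] }  — reduce
  I11: { [D → b . ; n], [D → b . g] }  — shift
  I12: { [D → b ; . n] }  — shift
  I13: { [D → b g .] }  — reduce
  I14: { [D → b ; n .] }  — reduce
  I15: { [F → b d n .] }  — reduce

Every state is either a pure shift/goto state or contains exactly one complete item and nothing to shift — no conflicts. The grammar is LR(0).

Answer: Yes, the grammar is LR(0)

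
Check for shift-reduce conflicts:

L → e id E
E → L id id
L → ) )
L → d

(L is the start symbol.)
No shift-reduce conflicts

A shift-reduce conflict occurs when an LR(0) state has both:
  - a complete (reduce) item [A → α .] (dot at the end), and
  - a shift item [B → β . c γ] (dot before a terminal).

Augment with L' → L and build the canonical LR(0) collection (I0 = CLOSURE({[L' → . L]}), then GOTO on every symbol after a dot until no new states appear). It has 11 states:
  I0: { [L → . ) )], [L → . d], [L → . e id E], [L' → . L] }  — shift
  I1: { [L → ) . )] }  — shift
  I2: { [L' → L .] }  — accept
  I3: { [L → d .] }  — reduce
  I4: { [L → e . id E] }  — shift
  I5: { [E → . L id id], [L → . ) )], [L → . d], [L → . e id E], [L → e id . E] }  — shift
  I6: { [L → e id E .] }  — reduce
  I7: { [E → L . id id] }  — shift
  I8: { [E → L id . id] }  — shift
  I9: { [E → L id id .] }  — reduce
  I10: { [L → ) ) .] }  — reduce

No state contains both a complete item and a shift item.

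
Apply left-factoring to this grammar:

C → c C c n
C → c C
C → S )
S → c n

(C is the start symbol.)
Left-factoring transforms A → αβ₁ | αβ₂ into A → αA' and A' → β₁ | β₂
(α is the longest common prefix among the alternatives). Repeat until
no nonterminal has two alternatives with a common prefix.

Round 1: C has alternatives sharing prefix 'c C'. Introduce C': C → c C C'
  Add: C' → c n
  Add: C' → ε

No remaining common prefixes — done.

Resulting grammar:
C → c C C'
C' → c n
C' → ε
C → S )
S → c n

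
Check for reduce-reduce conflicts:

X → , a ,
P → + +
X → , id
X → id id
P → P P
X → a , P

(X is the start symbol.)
A reduce-reduce conflict occurs when an LR(0) state has two complete items [A → α .] and [B → β .] — both call for a reduction, and with no lookahead the parser cannot choose between them.

Augment with X' → X and build the canonical LR(0) collection (I0 = CLOSURE({[X' → . X]}), then GOTO on every symbol after a dot until no new states appear). It has 14 states:
  I0: { [X → . , a ,], [X → . , id], [X → . a , P], [X → . id id], [X' → . X] }  — shift
  I1: { [X → , . a ,], [X → , . id] }  — shift
  I2: { [X' → X .] }  — accept
  I3: { [X → a . , P] }  — shift
  I4: { [X → id . id] }  — shift
  I5: { [X → id id .] }  — reduce
  I6: { [P → . + +], [P → . P P], [X → a , . P] }  — shift
  I7: { [P → + . +] }  — shift
  I8: { [P → . + +], [P → . P P], [P → P . P], [X → a , P .] }  — shift, reduce
  I9: { [P → . + +], [P → . P P], [P → P . P], [P → P P .] }  — shift, reduce
  I10: { [P → + + .] }  — reduce
  I11: { [X → , a . ,] }  — shift
  I12: { [X → , id .] }  — reduce
  I13: { [X → , a , .] }  — reduce

No state contains more than one complete item.

Answer: No reduce-reduce conflicts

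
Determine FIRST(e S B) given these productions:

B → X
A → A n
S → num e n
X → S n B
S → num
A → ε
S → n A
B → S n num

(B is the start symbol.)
To compute FIRST(e S B), process the symbols left to right:
Symbol e is a terminal. Add 'e' and stop.
FIRST(e S B) = { 'e' }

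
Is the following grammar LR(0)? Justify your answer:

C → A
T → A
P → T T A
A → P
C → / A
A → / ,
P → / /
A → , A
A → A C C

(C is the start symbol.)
No. Shift-reduce conflict between [C → A .] and [A → . , A]

A grammar is LR(0) if no state in the canonical LR(0) collection has:
  - both a shift item (dot before a terminal) and a complete item (shift-reduce conflict), or
  - two or more complete items (reduce-reduce conflict; the accept item [C' → C .] counts as a complete item here).

Augment with C' → C and build the canonical LR(0) collection (I0 = CLOSURE({[C' → . C]}), then GOTO on every symbol after a dot until no new states appear). It has 19 states:
  I0: { [A → . , A], [A → . / ,], [A → . A C C], [A → . P], [C → . / A], [C → . A], [C' → . C], [P → . / /], [P → . T T A], [T → . A] }  — shift
  I1: { [A → , . A], [A → . , A], [A → . / ,], [A → . A C C], [A → . P], [P → . / /], [P → . T T A], [T → . A] }  — shift
  I2: { [A → . , A], [A → . / ,], [A → . A C C], [A → . P], [A → / . ,], [C → / . A], [P → . / /], [P → . T T A], [P → / . /], [T → . A] }  — shift
  I3: { [A → . , A], [A → . / ,], [A → . A C C], [A → . P], [A → A . C C], [C → . / A], [C → . A], [C → A .], [P → . / /], [P → . T T A], [T → . A], [T → A .] }  — shift, 2 reduces
  I4: { [C' → C .] }  — accept
  I5: { [A → P .] }  — reduce
  I6: { [A → . , A], [A → . / ,], [A → . A C C], [A → . P], [P → . / /], [P → . T T A], [P → T . T A], [T → . A] }  — shift
  I7: { [A → / . ,], [P → / . /] }  — shift
  I8: { [A → . , A], [A → . / ,], [A → . A C C], [A → . P], [A → A . C C], [C → . / A], [C → . A], [P → . / /], [P → . T T A], [T → . A], [T → A .] }  — shift, reduce
  I9: { [A → . , A], [A → . / ,], [A → . A C C], [A → . P], [P → . / /], [P → . T T A], [P → T . T A], [P → T T . A], [T → . A] }  — shift
  I10: { [A → . , A], [A → . / ,], [A → . A C C], [A → . P], [A → A . C C], [C → . / A], [C → . A], [P → . / /], [P → . T T A], [P → T T A .], [T → . A], [T → A .] }  — shift, 2 reduces
  I11: { [A → . , A], [A → . / ,], [A → . A C C], [A → . P], [A → A C . C], [C → . / A], [C → . A], [P → . / /], [P → . T T A], [T → . A] }  — shift
  I12: { [A → A C C .] }  — reduce
  I13: { [A → / , .] }  — reduce
  I14: { [P → / / .] }  — reduce
  I15: { [A → , . A], [A → . , A], [A → . / ,], [A → . A C C], [A → . P], [A → / , .], [P → . / /], [P → . T T A], [T → . A] }  — shift, reduce
  I16: { [A → / . ,], [P → / . /], [P → / / .] }  — shift, reduce
  I17: { [A → . , A], [A → . / ,], [A → . A C C], [A → . P], [A → A . C C], [C → . / A], [C → . A], [C → / A .], [P → . / /], [P → . T T A], [T → . A], [T → A .] }  — shift, 2 reduces
  I18: { [A → , A .], [A → . , A], [A → . / ,], [A → . A C C], [A → . P], [A → A . C C], [C → . / A], [C → . A], [P → . / /], [P → . T T A], [T → . A], [T → A .] }  — shift, 2 reduces

Conflict in state I3:
  Shift-reduce conflict between [C → A .] and [A → . , A]
So the grammar is NOT LR(0).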